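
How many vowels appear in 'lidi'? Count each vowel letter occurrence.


Scanning each character of 'lidi':
  Position 1: 'l' -> consonant (running count: 0)
  Position 2: 'i' -> vowel (running count: 1)
  Position 3: 'd' -> consonant (running count: 1)
  Position 4: 'i' -> vowel (running count: 2)
Total vowels: 2

2


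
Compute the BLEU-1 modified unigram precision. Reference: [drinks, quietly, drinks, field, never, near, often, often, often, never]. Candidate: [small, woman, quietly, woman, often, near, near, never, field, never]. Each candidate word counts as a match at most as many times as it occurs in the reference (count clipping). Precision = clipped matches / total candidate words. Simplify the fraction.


Reference word counts: {'drinks': 2, 'field': 1, 'near': 1, 'never': 2, 'often': 3, 'quietly': 1}
Checking each candidate word (with clipping):
  'small' -> not in reference -> no match (matches: 0)
  'woman' -> not in reference -> no match (matches: 0)
  'quietly' -> in reference (ref count 1, used 1/1) -> match (matches: 1)
  'woman' -> not in reference -> no match (matches: 1)
  'often' -> in reference (ref count 3, used 1/3) -> match (matches: 2)
  'near' -> in reference (ref count 1, used 1/1) -> match (matches: 3)
  'near' -> ref count 1 already used up (1/1) -> clipped, no match (matches: 3)
  'never' -> in reference (ref count 2, used 1/2) -> match (matches: 4)
  'field' -> in reference (ref count 1, used 1/1) -> match (matches: 5)
  'never' -> in reference (ref count 2, used 2/2) -> match (matches: 6)
Clipped matches: 6, Candidate length: 10
Precision = 6/10 = 3/5

3/5


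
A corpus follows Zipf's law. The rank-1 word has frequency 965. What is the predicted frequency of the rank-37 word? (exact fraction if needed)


Zipf's law: freq(rank) = f1 / rank
f1 = 965, rank = 37
freq = 965 / 37
GCD(965, 37) = 1
Simplified: 965/37

965/37


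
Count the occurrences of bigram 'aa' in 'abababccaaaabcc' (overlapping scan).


Scanning 'abababccaaaabcc' for bigram 'aa':
  Position 0: 'ab' -> no
  Position 1: 'ba' -> no
  Position 2: 'ab' -> no
  Position 3: 'ba' -> no
  Position 4: 'ab' -> no
  Position 5: 'bc' -> no
  Position 6: 'cc' -> no
  Position 7: 'ca' -> no
  Position 8: 'aa' -> MATCH
  Position 9: 'aa' -> MATCH
  Position 10: 'aa' -> MATCH
  Position 11: 'ab' -> no
  Position 12: 'bc' -> no
  Position 13: 'cc' -> no
Total matches: 3

3


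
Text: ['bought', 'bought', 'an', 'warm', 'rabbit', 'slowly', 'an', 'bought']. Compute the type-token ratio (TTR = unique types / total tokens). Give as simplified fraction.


Tokens: 8
Unique types: ('an', 'bought', 'rabbit', 'slowly', 'warm') = 5
TTR = 5/8
Already in lowest terms.

5/8


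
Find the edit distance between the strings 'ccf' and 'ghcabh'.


Building DP table for s1='ccf' (len 3) and s2='ghcabh' (len 6):
       g  h  c  a  b  h
    0  1  2  3  4  5  6
  c 1  1  2  2  3  4  5
  c 2  2  2  2  3  4  5
  f 3  3  3  3  3  4  5
Edit distance = dp[3][6] = 5

5


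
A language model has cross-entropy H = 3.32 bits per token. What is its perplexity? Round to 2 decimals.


Perplexity formula: PP = 2^H
H = 3.32
PP = 2^3.32
Decompose: 2^3.32 = 2^3 * 2^0.32
2^3 = 8, 2^0.32 ~ 1.2483305
PP ~ 8 * 1.2483305 = 9.9866440
Rounded to 2 decimals: 9.99

9.99


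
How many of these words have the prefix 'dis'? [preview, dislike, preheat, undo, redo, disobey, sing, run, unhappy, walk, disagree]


Checking each word for prefix 'dis':
  'preview' -> no (count: 0)
  'dislike' -> YES, starts with 'dis' (count: 1)
  'preheat' -> no (count: 1)
  'undo' -> no (count: 1)
  'redo' -> no (count: 1)
  'disobey' -> YES, starts with 'dis' (count: 2)
  'sing' -> no (count: 2)
  'run' -> no (count: 2)
  'unhappy' -> no (count: 2)
  'walk' -> no (count: 2)
  'disagree' -> YES, starts with 'dis' (count: 3)
Total with prefix 'dis': 3

3


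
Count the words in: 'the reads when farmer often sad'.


Counting words by splitting on spaces:
  Word 1: 'the'
  Word 2: 'reads'
  Word 3: 'when'
  Word 4: 'farmer'
  Word 5: 'often'
  Word 6: 'sad'
Total words: 6

6


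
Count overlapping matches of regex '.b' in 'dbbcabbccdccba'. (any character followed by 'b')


Pattern: .b means any character followed by 'b'.
Scanning 'dbbcabbccdccba' position-by-position:
  Pos 0: window 'db' -> MATCH
  Pos 1: window 'bb' -> MATCH
  Pos 2: window 'bc' -> no
  Pos 3: window 'ca' -> no
  Pos 4: window 'ab' -> MATCH
  Pos 5: window 'bb' -> MATCH
  Pos 6: window 'bc' -> no
  Pos 7: window 'cc' -> no
  Pos 8: window 'cd' -> no
  Pos 9: window 'dc' -> no
  Pos 10: window 'cc' -> no
  Pos 11: window 'cb' -> MATCH
  Pos 12: window 'ba' -> no
  Pos 13: window 'a' -> no
Total matches: 5

5


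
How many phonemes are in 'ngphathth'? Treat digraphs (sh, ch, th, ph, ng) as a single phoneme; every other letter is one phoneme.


Parsing 'ngphathth' greedily, digraphs first:
  'ng' -> digraph (1 consonant phoneme) (phonemes so far: 1)
  'ph' -> digraph (1 consonant phoneme) (phonemes so far: 2)
  'a' -> vowel phoneme (phonemes so far: 3)
  'th' -> digraph (1 consonant phoneme) (phonemes so far: 4)
  'th' -> digraph (1 consonant phoneme) (phonemes so far: 5)
Total phonemes: 5

5


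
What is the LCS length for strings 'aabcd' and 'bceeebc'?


DP table for LCS of 'aabcd' and 'bceeebc':
       b  c  e  e  e  b  c
    0  0  0  0  0  0  0  0
  a 0  0  0  0  0  0  0  0
  a 0  0  0  0  0  0  0  0
  b 0  1  1  1  1  1  1  1
  c 0  1  2  2  2  2  2  2
  d 0  1  2  2  2  2  2  2
LCS: 'bc'
LCS length = 2

2


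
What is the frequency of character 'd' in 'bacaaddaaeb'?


Scanning 'bacaaddaaeb' for 'd':
  Position 5: 'd' -> MATCH (count: 1)
  Position 6: 'd' -> MATCH (count: 2)
Total occurrences of 'd': 2

2


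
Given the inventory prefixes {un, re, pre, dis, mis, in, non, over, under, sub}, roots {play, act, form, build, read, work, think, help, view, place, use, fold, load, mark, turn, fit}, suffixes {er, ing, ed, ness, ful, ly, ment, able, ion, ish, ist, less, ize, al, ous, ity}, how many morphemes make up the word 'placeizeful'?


Segmenting 'placeizeful' against the inventory:
  'place' -> root (morpheme 1)
  'ize' -> suffix (morpheme 2)
  'ful' -> suffix (morpheme 3)
Total morphemes: 3

3


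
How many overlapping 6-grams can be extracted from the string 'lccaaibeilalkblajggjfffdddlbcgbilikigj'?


String 'lccaaibeilalkblajggjfffdddlbcgbilikigj' has length L = 38.
Number of overlapping n-grams = L - n + 1
Substituting: 38 - 6 + 1 = 33

33


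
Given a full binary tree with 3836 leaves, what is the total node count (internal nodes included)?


Leaf nodes (terminals): 3836
Internal nodes = n - 1 = 3836 - 1 = 3835
Total = leaves + internal = 3836 + 3835 = 7671

7671


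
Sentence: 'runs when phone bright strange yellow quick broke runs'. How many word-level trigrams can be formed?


Word trigrams from [9] words:
  Trigram 1: (runs when phone)
  Trigram 2: (when phone bright)
  Trigram 3: (phone bright strange)
  Trigram 4: (bright strange yellow)
  Trigram 5: (strange yellow quick)
  Trigram 6: (yellow quick broke)
  Trigram 7: (quick broke runs)
Total word trigrams: 9 - 2 = 7

7


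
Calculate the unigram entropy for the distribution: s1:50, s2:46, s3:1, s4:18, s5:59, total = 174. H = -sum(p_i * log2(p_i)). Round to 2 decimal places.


Computing entropy H = -sum(p_i * log2(p_i)):
  s1: p = 50/174 = 0.2874, -p*log2(p) = 0.5170
  s2: p = 46/174 = 0.2644, -p*log2(p) = 0.5074
  s3: p = 1/174 = 0.0057, -p*log2(p) = 0.0428
  s4: p = 18/174 = 0.1034, -p*log2(p) = 0.3386
  s5: p = 59/174 = 0.3391, -p*log2(p) = 0.5291
H = sum of terms = 1.9349
Rounded to 2 decimals: 1.93

1.93


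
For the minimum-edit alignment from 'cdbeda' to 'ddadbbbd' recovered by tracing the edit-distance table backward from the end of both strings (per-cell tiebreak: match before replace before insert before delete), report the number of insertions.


Edit distance = 6. Backtracking from cell (6, 8) with preference match > replace > insert > delete,
then listing the resulting alignment 'cdbeda' -> 'ddadbbbd' left to right:
  Step 1: insert 'd' [insertion #1]
  Step 2: insert 'd' [insertion #2]
  Step 3: replace c->a
  Step 4: keep 'd'
  Step 5: keep 'b'
  Step 6: replace e->b
  Step 7: replace d->b
  Step 8: replace a->d
Total insertions: 2

2


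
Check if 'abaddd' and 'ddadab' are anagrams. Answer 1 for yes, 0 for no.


Sort characters of 'abaddd': 'aabddd'
Sort characters of 'ddadab': 'aabddd'
Sorted forms match -> they ARE anagrams
Result: 1

1


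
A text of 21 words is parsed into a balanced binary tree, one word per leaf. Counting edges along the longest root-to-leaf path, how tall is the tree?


In a balanced binary tree with n leaves the deepest leaf is ceil(log2(n)) edges below the root.
log2(21) = 4.3923
ceil(4.3923) = 5
height (edges) = 5

5


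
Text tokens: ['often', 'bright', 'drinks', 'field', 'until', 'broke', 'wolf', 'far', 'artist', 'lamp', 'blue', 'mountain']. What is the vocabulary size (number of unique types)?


Listing all tokens and tracking unique types:
  Token 1: 'often' -> NEW (unique so far: 1)
  Token 2: 'bright' -> NEW (unique so far: 2)
  Token 3: 'drinks' -> NEW (unique so far: 3)
  Token 4: 'field' -> NEW (unique so far: 4)
  Token 5: 'until' -> NEW (unique so far: 5)
  Token 6: 'broke' -> NEW (unique so far: 6)
  Token 7: 'wolf' -> NEW (unique so far: 7)
  Token 8: 'far' -> NEW (unique so far: 8)
  Token 9: 'artist' -> NEW (unique so far: 9)
  Token 10: 'lamp' -> NEW (unique so far: 10)
  Token 11: 'blue' -> NEW (unique so far: 11)
  Token 12: 'mountain' -> NEW (unique so far: 12)
Unique types: ('artist', 'blue', 'bright', 'broke', 'drinks', 'far', 'field', 'lamp', 'mountain', 'often', 'until', 'wolf')
Vocabulary size: 12

12


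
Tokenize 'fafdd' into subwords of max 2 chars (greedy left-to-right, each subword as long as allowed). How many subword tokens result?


'fafdd' has 5 characters.
Chunking with max size 2:
  Chunk 1: 'fa' (positions 0-1)
  Chunk 2: 'fd' (positions 2-3)
  Chunk 3: 'd' (positions 4-4)
Total chunks: ceil(5 / 2) = 3

3


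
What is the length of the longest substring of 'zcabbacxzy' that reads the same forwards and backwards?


Scanning 'zcabbacxzy' for palindromic substrings.
Substring at positions 1-6: 'cabbac'.
Check: reverse('cabbac') = 'cabbac' -> palindrome confirmed.
Neighbouring characters ('z' / 'x') break symmetry, so it cannot extend further.
No longer palindromic substring exists; longest length = 6

6


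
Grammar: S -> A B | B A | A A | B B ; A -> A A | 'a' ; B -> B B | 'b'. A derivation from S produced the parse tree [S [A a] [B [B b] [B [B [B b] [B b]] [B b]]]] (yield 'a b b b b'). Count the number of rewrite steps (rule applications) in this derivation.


Every bracketed nonterminal node [X ...] in the tree is produced by exactly one rule application.
Reading the tree off as a leftmost derivation:
  Step 1: S  =>  A B   (applied S -> A B)
  Step 2: A B  =>  a B   (applied A -> a)
  Step 3: a B  =>  a B B   (applied B -> B B)
  Step 4: a B B  =>  a b B   (applied B -> b)
  Step 5: a b B  =>  a b B B   (applied B -> B B)
  Step 6: a b B B  =>  a b B B B   (applied B -> B B)
  Step 7: a b B B B  =>  a b b B B   (applied B -> b)
  Step 8: a b b B B  =>  a b b b B   (applied B -> b)
  Step 9: a b b b B  =>  a b b b b   (applied B -> b)
Final yield: a b b b b
Total rewrite steps: 9

9


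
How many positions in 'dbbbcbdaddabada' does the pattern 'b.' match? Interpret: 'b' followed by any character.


Pattern: b. means 'b' followed by any character.
Scanning 'dbbbcbdaddabada' position-by-position:
  Pos 0: window 'db' -> no
  Pos 1: window 'bb' -> MATCH
  Pos 2: window 'bb' -> MATCH
  Pos 3: window 'bc' -> MATCH
  Pos 4: window 'cb' -> no
  Pos 5: window 'bd' -> MATCH
  Pos 6: window 'da' -> no
  Pos 7: window 'ad' -> no
  Pos 8: window 'dd' -> no
  Pos 9: window 'da' -> no
  Pos 10: window 'ab' -> no
  Pos 11: window 'ba' -> MATCH
  Pos 12: window 'ad' -> no
  Pos 13: window 'da' -> no
  Pos 14: window 'a' -> no
Total matches: 5

5


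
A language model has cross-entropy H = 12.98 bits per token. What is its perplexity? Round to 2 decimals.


Perplexity formula: PP = 2^H
H = 12.98
PP = 2^12.98
Decompose: 2^12.98 = 2^12 * 2^0.98
2^12 = 4096, 2^0.98 ~ 1.9724654
PP ~ 4096 * 1.9724654 = 8079.2182784
Rounded to 2 decimals: 8079.22

8079.22


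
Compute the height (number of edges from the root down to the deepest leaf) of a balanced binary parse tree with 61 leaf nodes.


In a balanced binary tree with n leaves the deepest leaf is ceil(log2(n)) edges below the root.
log2(61) = 5.9307
ceil(5.9307) = 6
height (edges) = 6

6


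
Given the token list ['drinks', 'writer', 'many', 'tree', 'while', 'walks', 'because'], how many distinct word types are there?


Listing all tokens and tracking unique types:
  Token 1: 'drinks' -> NEW (unique so far: 1)
  Token 2: 'writer' -> NEW (unique so far: 2)
  Token 3: 'many' -> NEW (unique so far: 3)
  Token 4: 'tree' -> NEW (unique so far: 4)
  Token 5: 'while' -> NEW (unique so far: 5)
  Token 6: 'walks' -> NEW (unique so far: 6)
  Token 7: 'because' -> NEW (unique so far: 7)
Unique types: ('because', 'drinks', 'many', 'tree', 'walks', 'while', 'writer')
Vocabulary size: 7

7


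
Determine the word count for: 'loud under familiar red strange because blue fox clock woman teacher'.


Counting words by splitting on spaces:
  Word 1: 'loud'
  Word 2: 'under'
  Word 3: 'familiar'
  Word 4: 'red'
  Word 5: 'strange'
  Word 6: 'because'
  Word 7: 'blue'
  Word 8: 'fox'
  Word 9: 'clock'
  Word 10: 'woman'
  Word 11: 'teacher'
Total words: 11

11


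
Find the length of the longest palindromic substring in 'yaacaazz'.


Scanning 'yaacaazz' for palindromic substrings.
Substring at positions 1-5: 'aacaa'.
Check: reverse('aacaa') = 'aacaa' -> palindrome confirmed.
Neighbouring characters ('y' / 'z') break symmetry, so it cannot extend further.
No longer palindromic substring exists; longest length = 5

5


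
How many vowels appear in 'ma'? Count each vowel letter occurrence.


Scanning each character of 'ma':
  Position 1: 'm' -> consonant (running count: 0)
  Position 2: 'a' -> vowel (running count: 1)
Total vowels: 1

1


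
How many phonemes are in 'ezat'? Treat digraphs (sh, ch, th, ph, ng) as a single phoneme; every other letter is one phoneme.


Parsing 'ezat' greedily, digraphs first:
  'e' -> vowel phoneme (phonemes so far: 1)
  'z' -> consonant phoneme (phonemes so far: 2)
  'a' -> vowel phoneme (phonemes so far: 3)
  't' -> consonant phoneme (phonemes so far: 4)
Total phonemes: 4

4


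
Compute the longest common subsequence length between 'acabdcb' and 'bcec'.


DP table for LCS of 'acabdcb' and 'bcec':
       b  c  e  c
    0  0  0  0  0
  a 0  0  0  0  0
  c 0  0  1  1  1
  a 0  0  1  1  1
  b 0  1  1  1  1
  d 0  1  1  1  1
  c 0  1  2  2  2
  b 0  1  2  2  2
LCS: 'cc'
LCS length = 2

2


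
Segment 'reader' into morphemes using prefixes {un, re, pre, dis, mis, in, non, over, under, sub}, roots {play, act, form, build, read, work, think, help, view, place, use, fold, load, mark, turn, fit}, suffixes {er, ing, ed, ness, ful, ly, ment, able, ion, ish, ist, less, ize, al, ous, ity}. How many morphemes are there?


Segmenting 'reader' against the inventory:
  'read' -> root (morpheme 1)
  'er' -> suffix (morpheme 2)
Total morphemes: 2

2


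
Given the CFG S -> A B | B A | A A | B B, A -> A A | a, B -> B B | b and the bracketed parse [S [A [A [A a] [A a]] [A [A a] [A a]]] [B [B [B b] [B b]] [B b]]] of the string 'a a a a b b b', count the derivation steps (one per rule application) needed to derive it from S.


Every bracketed nonterminal node [X ...] in the tree is produced by exactly one rule application.
Reading the tree off as a leftmost derivation:
  Step 1: S  =>  A B   (applied S -> A B)
  Step 2: A B  =>  A A B   (applied A -> A A)
  Step 3: A A B  =>  A A A B   (applied A -> A A)
  Step 4: A A A B  =>  a A A B   (applied A -> a)
  Step 5: a A A B  =>  a a A B   (applied A -> a)
  Step 6: a a A B  =>  a a A A B   (applied A -> A A)
  Step 7: a a A A B  =>  a a a A B   (applied A -> a)
  Step 8: a a a A B  =>  a a a a B   (applied A -> a)
  Step 9: a a a a B  =>  a a a a B B   (applied B -> B B)
  Step 10: a a a a B B  =>  a a a a B B B   (applied B -> B B)
  Step 11: a a a a B B B  =>  a a a a b B B   (applied B -> b)
  Step 12: a a a a b B B  =>  a a a a b b B   (applied B -> b)
  Step 13: a a a a b b B  =>  a a a a b b b   (applied B -> b)
Final yield: a a a a b b b
Total rewrite steps: 13

13


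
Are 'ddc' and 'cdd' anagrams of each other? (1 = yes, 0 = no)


Sort characters of 'ddc': 'cdd'
Sort characters of 'cdd': 'cdd'
Sorted forms match -> they ARE anagrams
Result: 1

1


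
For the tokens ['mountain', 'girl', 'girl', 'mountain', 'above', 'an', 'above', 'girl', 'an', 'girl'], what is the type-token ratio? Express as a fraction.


Tokens: 10
Unique types: ('above', 'an', 'girl', 'mountain') = 4
TTR = 4/10
Simplify: divide both by 2 -> 2/5
TTR = 2/5

2/5


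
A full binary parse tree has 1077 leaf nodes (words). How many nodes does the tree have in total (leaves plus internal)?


Leaf nodes (terminals): 1077
Internal nodes = n - 1 = 1077 - 1 = 1076
Total = leaves + internal = 1077 + 1076 = 2153

2153


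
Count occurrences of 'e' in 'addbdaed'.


Scanning 'addbdaed' for 'e':
  Position 6: 'e' -> MATCH (count: 1)
Total occurrences of 'e': 1

1


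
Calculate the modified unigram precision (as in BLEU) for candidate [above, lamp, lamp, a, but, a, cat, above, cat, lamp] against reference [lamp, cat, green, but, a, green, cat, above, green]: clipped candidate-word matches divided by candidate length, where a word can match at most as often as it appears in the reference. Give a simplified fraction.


Reference word counts: {'a': 1, 'above': 1, 'but': 1, 'cat': 2, 'green': 3, 'lamp': 1}
Checking each candidate word (with clipping):
  'above' -> in reference (ref count 1, used 1/1) -> match (matches: 1)
  'lamp' -> in reference (ref count 1, used 1/1) -> match (matches: 2)
  'lamp' -> ref count 1 already used up (1/1) -> clipped, no match (matches: 2)
  'a' -> in reference (ref count 1, used 1/1) -> match (matches: 3)
  'but' -> in reference (ref count 1, used 1/1) -> match (matches: 4)
  'a' -> ref count 1 already used up (1/1) -> clipped, no match (matches: 4)
  'cat' -> in reference (ref count 2, used 1/2) -> match (matches: 5)
  'above' -> ref count 1 already used up (1/1) -> clipped, no match (matches: 5)
  'cat' -> in reference (ref count 2, used 2/2) -> match (matches: 6)
  'lamp' -> ref count 1 already used up (1/1) -> clipped, no match (matches: 6)
Clipped matches: 6, Candidate length: 10
Precision = 6/10 = 3/5

3/5


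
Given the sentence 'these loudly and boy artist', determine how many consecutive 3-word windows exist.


Word trigrams from [5] words:
  Trigram 1: (these loudly and)
  Trigram 2: (loudly and boy)
  Trigram 3: (and boy artist)
Total word trigrams: 5 - 2 = 3

3


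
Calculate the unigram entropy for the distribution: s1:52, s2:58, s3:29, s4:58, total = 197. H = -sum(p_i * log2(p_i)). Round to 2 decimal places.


Computing entropy H = -sum(p_i * log2(p_i)):
  s1: p = 52/197 = 0.2640, -p*log2(p) = 0.5072
  s2: p = 58/197 = 0.2944, -p*log2(p) = 0.5194
  s3: p = 29/197 = 0.1472, -p*log2(p) = 0.4069
  s4: p = 58/197 = 0.2944, -p*log2(p) = 0.5194
H = sum of terms = 1.9529
Rounded to 2 decimals: 1.95

1.95


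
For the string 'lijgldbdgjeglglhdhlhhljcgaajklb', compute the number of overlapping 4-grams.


String 'lijgldbdgjeglglhdhlhhljcgaajklb' has length L = 31.
Number of overlapping n-grams = L - n + 1
Substituting: 31 - 4 + 1 = 28

28


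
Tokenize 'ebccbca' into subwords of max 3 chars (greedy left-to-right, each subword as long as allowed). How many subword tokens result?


'ebccbca' has 7 characters.
Chunking with max size 3:
  Chunk 1: 'ebc' (positions 0-2)
  Chunk 2: 'cbc' (positions 3-5)
  Chunk 3: 'a' (positions 6-6)
Total chunks: ceil(7 / 3) = 3

3


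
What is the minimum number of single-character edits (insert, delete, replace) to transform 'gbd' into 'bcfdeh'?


Building DP table for s1='gbd' (len 3) and s2='bcfdeh' (len 6):
       b  c  f  d  e  h
    0  1  2  3  4  5  6
  g 1  1  2  3  4  5  6
  b 2  1  2  3  4  5  6
  d 3  2  2  3  3  4  5
Edit distance = dp[3][6] = 5

5


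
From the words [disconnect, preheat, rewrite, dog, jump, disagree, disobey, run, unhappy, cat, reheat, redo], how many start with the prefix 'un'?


Checking each word for prefix 'un':
  'disconnect' -> no (count: 0)
  'preheat' -> no (count: 0)
  'rewrite' -> no (count: 0)
  'dog' -> no (count: 0)
  'jump' -> no (count: 0)
  'disagree' -> no (count: 0)
  'disobey' -> no (count: 0)
  'run' -> no (count: 0)
  'unhappy' -> YES, starts with 'un' (count: 1)
  'cat' -> no (count: 1)
  'reheat' -> no (count: 1)
  'redo' -> no (count: 1)
Total with prefix 'un': 1

1


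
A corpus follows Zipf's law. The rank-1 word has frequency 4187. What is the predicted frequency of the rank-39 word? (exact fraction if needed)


Zipf's law: freq(rank) = f1 / rank
f1 = 4187, rank = 39
freq = 4187 / 39
GCD(4187, 39) = 1
Simplified: 4187/39

4187/39


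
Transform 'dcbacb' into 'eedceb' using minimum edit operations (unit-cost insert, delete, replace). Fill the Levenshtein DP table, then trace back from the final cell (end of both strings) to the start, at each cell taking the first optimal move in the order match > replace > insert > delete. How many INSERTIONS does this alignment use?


Edit distance = 5. Backtracking from cell (6, 6) with preference match > replace > insert > delete,
then listing the resulting alignment 'dcbacb' -> 'eedceb' left to right:
  Step 1: replace d->e
  Step 2: replace c->e
  Step 3: replace b->d
  Step 4: replace a->c
  Step 5: replace c->e
  Step 6: keep 'b'
Total insertions: 0

0


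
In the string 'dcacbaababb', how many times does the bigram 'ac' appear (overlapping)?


Scanning 'dcacbaababb' for bigram 'ac':
  Position 0: 'dc' -> no
  Position 1: 'ca' -> no
  Position 2: 'ac' -> MATCH
  Position 3: 'cb' -> no
  Position 4: 'ba' -> no
  Position 5: 'aa' -> no
  Position 6: 'ab' -> no
  Position 7: 'ba' -> no
  Position 8: 'ab' -> no
  Position 9: 'bb' -> no
Total matches: 1

1


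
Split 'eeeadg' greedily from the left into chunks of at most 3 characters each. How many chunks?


'eeeadg' has 6 characters.
Chunking with max size 3:
  Chunk 1: 'eee' (positions 0-2)
  Chunk 2: 'adg' (positions 3-5)
Total chunks: ceil(6 / 3) = 2

2


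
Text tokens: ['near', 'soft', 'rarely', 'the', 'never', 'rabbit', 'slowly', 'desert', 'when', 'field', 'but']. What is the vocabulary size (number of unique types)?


Listing all tokens and tracking unique types:
  Token 1: 'near' -> NEW (unique so far: 1)
  Token 2: 'soft' -> NEW (unique so far: 2)
  Token 3: 'rarely' -> NEW (unique so far: 3)
  Token 4: 'the' -> NEW (unique so far: 4)
  Token 5: 'never' -> NEW (unique so far: 5)
  Token 6: 'rabbit' -> NEW (unique so far: 6)
  Token 7: 'slowly' -> NEW (unique so far: 7)
  Token 8: 'desert' -> NEW (unique so far: 8)
  Token 9: 'when' -> NEW (unique so far: 9)
  Token 10: 'field' -> NEW (unique so far: 10)
  Token 11: 'but' -> NEW (unique so far: 11)
Unique types: ('but', 'desert', 'field', 'near', 'never', 'rabbit', 'rarely', 'slowly', 'soft', 'the', 'when')
Vocabulary size: 11

11


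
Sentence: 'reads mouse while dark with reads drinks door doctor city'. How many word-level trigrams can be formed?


Word trigrams from [10] words:
  Trigram 1: (reads mouse while)
  Trigram 2: (mouse while dark)
  Trigram 3: (while dark with)
  Trigram 4: (dark with reads)
  Trigram 5: (with reads drinks)
  Trigram 6: (reads drinks door)
  Trigram 7: (drinks door doctor)
  Trigram 8: (door doctor city)
Total word trigrams: 10 - 2 = 8

8


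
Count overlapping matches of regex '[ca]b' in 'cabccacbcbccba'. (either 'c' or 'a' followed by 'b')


Pattern: [ca]b means either 'c' or 'a' followed by 'b'.
Scanning 'cabccacbcbccba' position-by-position:
  Pos 0: window 'ca' -> no
  Pos 1: window 'ab' -> MATCH
  Pos 2: window 'bc' -> no
  Pos 3: window 'cc' -> no
  Pos 4: window 'ca' -> no
  Pos 5: window 'ac' -> no
  Pos 6: window 'cb' -> MATCH
  Pos 7: window 'bc' -> no
  Pos 8: window 'cb' -> MATCH
  Pos 9: window 'bc' -> no
  Pos 10: window 'cc' -> no
  Pos 11: window 'cb' -> MATCH
  Pos 12: window 'ba' -> no
  Pos 13: window 'a' -> no
Total matches: 4

4


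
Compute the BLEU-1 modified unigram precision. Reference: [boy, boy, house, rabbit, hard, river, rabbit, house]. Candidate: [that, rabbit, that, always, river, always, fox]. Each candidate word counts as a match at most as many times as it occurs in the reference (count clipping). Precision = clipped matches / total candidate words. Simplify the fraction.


Reference word counts: {'boy': 2, 'hard': 1, 'house': 2, 'rabbit': 2, 'river': 1}
Checking each candidate word (with clipping):
  'that' -> not in reference -> no match (matches: 0)
  'rabbit' -> in reference (ref count 2, used 1/2) -> match (matches: 1)
  'that' -> not in reference -> no match (matches: 1)
  'always' -> not in reference -> no match (matches: 1)
  'river' -> in reference (ref count 1, used 1/1) -> match (matches: 2)
  'always' -> not in reference -> no match (matches: 2)
  'fox' -> not in reference -> no match (matches: 2)
Clipped matches: 2, Candidate length: 7
Precision = 2/7

2/7


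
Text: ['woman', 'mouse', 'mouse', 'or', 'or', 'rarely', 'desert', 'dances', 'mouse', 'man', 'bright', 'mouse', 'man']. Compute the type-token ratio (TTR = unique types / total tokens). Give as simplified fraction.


Tokens: 13
Unique types: ('bright', 'dances', 'desert', 'man', 'mouse', 'or', 'rarely', 'woman') = 8
TTR = 8/13
Already in lowest terms.

8/13


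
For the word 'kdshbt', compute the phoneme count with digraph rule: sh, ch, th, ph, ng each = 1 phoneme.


Parsing 'kdshbt' greedily, digraphs first:
  'k' -> consonant phoneme (phonemes so far: 1)
  'd' -> consonant phoneme (phonemes so far: 2)
  'sh' -> digraph (1 consonant phoneme) (phonemes so far: 3)
  'b' -> consonant phoneme (phonemes so far: 4)
  't' -> consonant phoneme (phonemes so far: 5)
Total phonemes: 5

5


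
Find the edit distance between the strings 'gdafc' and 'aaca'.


Building DP table for s1='gdafc' (len 5) and s2='aaca' (len 4):
       a  a  c  a
    0  1  2  3  4
  g 1  1  2  3  4
  d 2  2  2  3  4
  a 3  2  2  3  3
  f 4  3  3  3  4
  c 5  4  4  3  4
Edit distance = dp[5][4] = 4

4


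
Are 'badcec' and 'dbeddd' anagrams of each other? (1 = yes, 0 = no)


Sort characters of 'badcec': 'abccde'
Sort characters of 'dbeddd': 'bdddde'
Sorted forms differ -> they are NOT anagrams
Result: 0

0


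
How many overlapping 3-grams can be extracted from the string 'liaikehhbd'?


String 'liaikehhbd' has length L = 10.
Number of overlapping n-grams = L - n + 1
Substituting: 10 - 3 + 1 = 8

8


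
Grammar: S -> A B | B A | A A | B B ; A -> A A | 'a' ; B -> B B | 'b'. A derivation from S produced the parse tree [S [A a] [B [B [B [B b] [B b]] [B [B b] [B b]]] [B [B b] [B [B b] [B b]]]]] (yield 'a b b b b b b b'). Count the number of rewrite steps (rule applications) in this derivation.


Every bracketed nonterminal node [X ...] in the tree is produced by exactly one rule application.
Reading the tree off as a leftmost derivation:
  Step 1: S  =>  A B   (applied S -> A B)
  Step 2: A B  =>  a B   (applied A -> a)
  Step 3: a B  =>  a B B   (applied B -> B B)
  Step 4: a B B  =>  a B B B   (applied B -> B B)
  Step 5: a B B B  =>  a B B B B   (applied B -> B B)
  Step 6: a B B B B  =>  a b B B B   (applied B -> b)
  Step 7: a b B B B  =>  a b b B B   (applied B -> b)
  Step 8: a b b B B  =>  a b b B B B   (applied B -> B B)
  Step 9: a b b B B B  =>  a b b b B B   (applied B -> b)
  Step 10: a b b b B B  =>  a b b b b B   (applied B -> b)
  Step 11: a b b b b B  =>  a b b b b B B   (applied B -> B B)
  Step 12: a b b b b B B  =>  a b b b b b B   (applied B -> b)
  Step 13: a b b b b b B  =>  a b b b b b B B   (applied B -> B B)
  Step 14: a b b b b b B B  =>  a b b b b b b B   (applied B -> b)
  Step 15: a b b b b b b B  =>  a b b b b b b b   (applied B -> b)
Final yield: a b b b b b b b
Total rewrite steps: 15

15


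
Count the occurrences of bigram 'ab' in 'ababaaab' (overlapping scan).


Scanning 'ababaaab' for bigram 'ab':
  Position 0: 'ab' -> MATCH
  Position 1: 'ba' -> no
  Position 2: 'ab' -> MATCH
  Position 3: 'ba' -> no
  Position 4: 'aa' -> no
  Position 5: 'aa' -> no
  Position 6: 'ab' -> MATCH
Total matches: 3

3


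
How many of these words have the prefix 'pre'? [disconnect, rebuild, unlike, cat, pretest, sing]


Checking each word for prefix 'pre':
  'disconnect' -> no (count: 0)
  'rebuild' -> no (count: 0)
  'unlike' -> no (count: 0)
  'cat' -> no (count: 0)
  'pretest' -> YES, starts with 'pre' (count: 1)
  'sing' -> no (count: 1)
Total with prefix 'pre': 1

1


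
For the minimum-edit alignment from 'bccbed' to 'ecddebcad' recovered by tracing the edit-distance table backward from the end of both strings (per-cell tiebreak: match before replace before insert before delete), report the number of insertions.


Edit distance = 6. Backtracking from cell (6, 9) with preference match > replace > insert > delete,
then listing the resulting alignment 'bccbed' -> 'ecddebcad' left to right:
  Step 1: replace b->e
  Step 2: keep 'c'
  Step 3: insert 'd' [insertion #1]
  Step 4: insert 'd' [insertion #2]
  Step 5: replace c->e
  Step 6: keep 'b'
  Step 7: insert 'c' [insertion #3]
  Step 8: replace e->a
  Step 9: keep 'd'
Total insertions: 3

3


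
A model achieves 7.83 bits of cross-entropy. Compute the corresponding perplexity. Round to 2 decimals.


Perplexity formula: PP = 2^H
H = 7.83
PP = 2^7.83
Decompose: 2^7.83 = 2^7 * 2^0.83
2^7 = 128, 2^0.83 ~ 1.7776854
PP ~ 128 * 1.7776854 = 227.5437312
Rounded to 2 decimals: 227.54

227.54


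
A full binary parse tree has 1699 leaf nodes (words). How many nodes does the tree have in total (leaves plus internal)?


Leaf nodes (terminals): 1699
Internal nodes = n - 1 = 1699 - 1 = 1698
Total = leaves + internal = 1699 + 1698 = 3397

3397


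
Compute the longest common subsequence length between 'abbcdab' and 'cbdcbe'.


DP table for LCS of 'abbcdab' and 'cbdcbe':
       c  b  d  c  b  e
    0  0  0  0  0  0  0
  a 0  0  0  0  0  0  0
  b 0  0  1  1  1  1  1
  b 0  0  1  1  1  2  2
  c 0  1  1  1  2  2  2
  d 0  1  1  2  2  2  2
  a 0  1  1  2  2  2  2
  b 0  1  2  2  2  3  3
LCS: 'bcb'
LCS length = 3

3


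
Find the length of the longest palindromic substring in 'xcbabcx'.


Scanning 'xcbabcx' for palindromic substrings.
Substring at positions 0-6: 'xcbabcx'.
Check: reverse('xcbabcx') = 'xcbabcx' -> palindrome confirmed.
No longer palindromic substring exists; longest length = 7

7


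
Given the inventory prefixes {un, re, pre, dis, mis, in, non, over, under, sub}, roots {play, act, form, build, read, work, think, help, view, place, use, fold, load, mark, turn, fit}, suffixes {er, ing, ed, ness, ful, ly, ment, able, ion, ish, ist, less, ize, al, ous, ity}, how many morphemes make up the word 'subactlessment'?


Segmenting 'subactlessment' against the inventory:
  'sub' -> prefix (morpheme 1)
  'act' -> root (morpheme 2)
  'less' -> suffix (morpheme 3)
  'ment' -> suffix (morpheme 4)
Total morphemes: 4

4


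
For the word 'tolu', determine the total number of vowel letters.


Scanning each character of 'tolu':
  Position 1: 't' -> consonant (running count: 0)
  Position 2: 'o' -> vowel (running count: 1)
  Position 3: 'l' -> consonant (running count: 1)
  Position 4: 'u' -> vowel (running count: 2)
Total vowels: 2

2


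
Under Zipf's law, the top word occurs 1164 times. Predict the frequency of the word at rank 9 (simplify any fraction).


Zipf's law: freq(rank) = f1 / rank
f1 = 1164, rank = 9
freq = 1164 / 9
GCD(1164, 9) = 3
Simplified: 388/3

388/3


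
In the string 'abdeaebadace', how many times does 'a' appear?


Scanning 'abdeaebadace' for 'a':
  Position 0: 'a' -> MATCH (count: 1)
  Position 4: 'a' -> MATCH (count: 2)
  Position 7: 'a' -> MATCH (count: 3)
  Position 9: 'a' -> MATCH (count: 4)
Total occurrences of 'a': 4

4


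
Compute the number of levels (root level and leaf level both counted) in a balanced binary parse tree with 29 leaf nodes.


In a balanced binary tree with n leaves the deepest leaf is ceil(log2(n)) edges below the root,
so counting node levels inclusive of root and leaves gives ceil(log2(n)) + 1 levels.
log2(29) = 4.8580
ceil(4.8580) = 5
levels = 5 + 1 = 6

6


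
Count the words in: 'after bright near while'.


Counting words by splitting on spaces:
  Word 1: 'after'
  Word 2: 'bright'
  Word 3: 'near'
  Word 4: 'while'
Total words: 4

4


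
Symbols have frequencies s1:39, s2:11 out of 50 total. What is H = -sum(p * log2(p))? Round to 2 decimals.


Computing entropy H = -sum(p_i * log2(p_i)):
  s1: p = 39/50 = 0.7800, -p*log2(p) = 0.2796
  s2: p = 11/50 = 0.2200, -p*log2(p) = 0.4806
H = sum of terms = 0.7602
Rounded to 2 decimals: 0.76

0.76


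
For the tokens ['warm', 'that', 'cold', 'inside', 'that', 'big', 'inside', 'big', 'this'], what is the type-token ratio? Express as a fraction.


Tokens: 9
Unique types: ('big', 'cold', 'inside', 'that', 'this', 'warm') = 6
TTR = 6/9
Simplify: divide both by 3 -> 2/3
TTR = 2/3

2/3


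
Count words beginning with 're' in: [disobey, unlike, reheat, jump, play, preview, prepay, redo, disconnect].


Checking each word for prefix 're':
  'disobey' -> no (count: 0)
  'unlike' -> no (count: 0)
  'reheat' -> YES, starts with 're' (count: 1)
  'jump' -> no (count: 1)
  'play' -> no (count: 1)
  'preview' -> no (count: 1)
  'prepay' -> no (count: 1)
  'redo' -> YES, starts with 're' (count: 2)
  'disconnect' -> no (count: 2)
Total with prefix 're': 2

2


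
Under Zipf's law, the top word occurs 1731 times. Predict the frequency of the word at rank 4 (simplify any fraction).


Zipf's law: freq(rank) = f1 / rank
f1 = 1731, rank = 4
freq = 1731 / 4
GCD(1731, 4) = 1
Simplified: 1731/4

1731/4


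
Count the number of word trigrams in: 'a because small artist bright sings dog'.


Word trigrams from [7] words:
  Trigram 1: (a because small)
  Trigram 2: (because small artist)
  Trigram 3: (small artist bright)
  Trigram 4: (artist bright sings)
  Trigram 5: (bright sings dog)
Total word trigrams: 7 - 2 = 5

5


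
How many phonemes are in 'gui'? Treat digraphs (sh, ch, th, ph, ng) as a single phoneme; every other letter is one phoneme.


Parsing 'gui' greedily, digraphs first:
  'g' -> consonant phoneme (phonemes so far: 1)
  'u' -> vowel phoneme (phonemes so far: 2)
  'i' -> vowel phoneme (phonemes so far: 3)
Total phonemes: 3

3


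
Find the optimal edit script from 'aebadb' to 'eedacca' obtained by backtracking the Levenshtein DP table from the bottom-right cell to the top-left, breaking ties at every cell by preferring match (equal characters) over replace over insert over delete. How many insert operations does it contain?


Edit distance = 5. Backtracking from cell (6, 7) with preference match > replace > insert > delete,
then listing the resulting alignment 'aebadb' -> 'eedacca' left to right:
  Step 1: replace a->e
  Step 2: keep 'e'
  Step 3: replace b->d
  Step 4: keep 'a'
  Step 5: insert 'c' [insertion #1]
  Step 6: replace d->c
  Step 7: replace b->a
Total insertions: 1

1


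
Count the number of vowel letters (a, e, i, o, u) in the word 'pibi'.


Scanning each character of 'pibi':
  Position 1: 'p' -> consonant (running count: 0)
  Position 2: 'i' -> vowel (running count: 1)
  Position 3: 'b' -> consonant (running count: 1)
  Position 4: 'i' -> vowel (running count: 2)
Total vowels: 2

2


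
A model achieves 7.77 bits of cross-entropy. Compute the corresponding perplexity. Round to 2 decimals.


Perplexity formula: PP = 2^H
H = 7.77
PP = 2^7.77
Decompose: 2^7.77 = 2^7 * 2^0.77
2^7 = 128, 2^0.77 ~ 1.7052698
PP ~ 128 * 1.7052698 = 218.2745344
Rounded to 2 decimals: 218.27

218.27


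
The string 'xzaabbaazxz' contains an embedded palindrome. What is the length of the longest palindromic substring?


Scanning 'xzaabbaazxz' for palindromic substrings.
Substring at positions 0-9: 'xzaabbaazx'.
Check: reverse('xzaabbaazx') = 'xzaabbaazx' -> palindrome confirmed.
Neighbouring characters ('-' / 'z') break symmetry, so it cannot extend further.
No longer palindromic substring exists; longest length = 10

10


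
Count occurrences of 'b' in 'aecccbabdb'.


Scanning 'aecccbabdb' for 'b':
  Position 5: 'b' -> MATCH (count: 1)
  Position 7: 'b' -> MATCH (count: 2)
  Position 9: 'b' -> MATCH (count: 3)
Total occurrences of 'b': 3

3


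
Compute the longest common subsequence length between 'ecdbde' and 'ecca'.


DP table for LCS of 'ecdbde' and 'ecca':
       e  c  c  a
    0  0  0  0  0
  e 0  1  1  1  1
  c 0  1  2  2  2
  d 0  1  2  2  2
  b 0  1  2  2  2
  d 0  1  2  2  2
  e 0  1  2  2  2
LCS: 'ec'
LCS length = 2

2


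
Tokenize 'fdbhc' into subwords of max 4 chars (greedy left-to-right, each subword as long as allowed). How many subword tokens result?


'fdbhc' has 5 characters.
Chunking with max size 4:
  Chunk 1: 'fdbh' (positions 0-3)
  Chunk 2: 'c' (positions 4-4)
Total chunks: ceil(5 / 4) = 2

2


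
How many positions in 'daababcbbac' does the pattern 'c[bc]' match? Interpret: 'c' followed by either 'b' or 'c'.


Pattern: c[bc] means 'c' followed by either 'b' or 'c'.
Scanning 'daababcbbac' position-by-position:
  Pos 0: window 'da' -> no
  Pos 1: window 'aa' -> no
  Pos 2: window 'ab' -> no
  Pos 3: window 'ba' -> no
  Pos 4: window 'ab' -> no
  Pos 5: window 'bc' -> no
  Pos 6: window 'cb' -> MATCH
  Pos 7: window 'bb' -> no
  Pos 8: window 'ba' -> no
  Pos 9: window 'ac' -> no
  Pos 10: window 'c' -> no
Total matches: 1

1


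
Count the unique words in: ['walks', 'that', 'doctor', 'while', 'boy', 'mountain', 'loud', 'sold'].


Listing all tokens and tracking unique types:
  Token 1: 'walks' -> NEW (unique so far: 1)
  Token 2: 'that' -> NEW (unique so far: 2)
  Token 3: 'doctor' -> NEW (unique so far: 3)
  Token 4: 'while' -> NEW (unique so far: 4)
  Token 5: 'boy' -> NEW (unique so far: 5)
  Token 6: 'mountain' -> NEW (unique so far: 6)
  Token 7: 'loud' -> NEW (unique so far: 7)
  Token 8: 'sold' -> NEW (unique so far: 8)
Unique types: ('boy', 'doctor', 'loud', 'mountain', 'sold', 'that', 'walks', 'while')
Vocabulary size: 8

8


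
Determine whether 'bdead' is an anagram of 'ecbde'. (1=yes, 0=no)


Sort characters of 'bdead': 'abdde'
Sort characters of 'ecbde': 'bcdee'
Sorted forms differ -> they are NOT anagrams
Result: 0

0


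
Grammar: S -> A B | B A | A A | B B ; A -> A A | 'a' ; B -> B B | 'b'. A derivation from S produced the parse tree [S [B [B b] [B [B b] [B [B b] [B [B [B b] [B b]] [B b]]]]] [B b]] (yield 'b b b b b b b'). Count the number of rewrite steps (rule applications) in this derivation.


Every bracketed nonterminal node [X ...] in the tree is produced by exactly one rule application.
Reading the tree off as a leftmost derivation:
  Step 1: S  =>  B B   (applied S -> B B)
  Step 2: B B  =>  B B B   (applied B -> B B)
  Step 3: B B B  =>  b B B   (applied B -> b)
  Step 4: b B B  =>  b B B B   (applied B -> B B)
  Step 5: b B B B  =>  b b B B   (applied B -> b)
  Step 6: b b B B  =>  b b B B B   (applied B -> B B)
  Step 7: b b B B B  =>  b b b B B   (applied B -> b)
  Step 8: b b b B B  =>  b b b B B B   (applied B -> B B)
  Step 9: b b b B B B  =>  b b b B B B B   (applied B -> B B)
  Step 10: b b b B B B B  =>  b b b b B B B   (applied B -> b)
  Step 11: b b b b B B B  =>  b b b b b B B   (applied B -> b)
  Step 12: b b b b b B B  =>  b b b b b b B   (applied B -> b)
  Step 13: b b b b b b B  =>  b b b b b b b   (applied B -> b)
Final yield: b b b b b b b
Total rewrite steps: 13

13


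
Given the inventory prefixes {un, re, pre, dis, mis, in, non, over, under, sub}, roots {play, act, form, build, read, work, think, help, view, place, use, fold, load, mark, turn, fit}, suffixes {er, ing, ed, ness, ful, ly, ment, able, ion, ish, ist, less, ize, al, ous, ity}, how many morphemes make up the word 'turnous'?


Segmenting 'turnous' against the inventory:
  'turn' -> root (morpheme 1)
  'ous' -> suffix (morpheme 2)
Total morphemes: 2

2
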